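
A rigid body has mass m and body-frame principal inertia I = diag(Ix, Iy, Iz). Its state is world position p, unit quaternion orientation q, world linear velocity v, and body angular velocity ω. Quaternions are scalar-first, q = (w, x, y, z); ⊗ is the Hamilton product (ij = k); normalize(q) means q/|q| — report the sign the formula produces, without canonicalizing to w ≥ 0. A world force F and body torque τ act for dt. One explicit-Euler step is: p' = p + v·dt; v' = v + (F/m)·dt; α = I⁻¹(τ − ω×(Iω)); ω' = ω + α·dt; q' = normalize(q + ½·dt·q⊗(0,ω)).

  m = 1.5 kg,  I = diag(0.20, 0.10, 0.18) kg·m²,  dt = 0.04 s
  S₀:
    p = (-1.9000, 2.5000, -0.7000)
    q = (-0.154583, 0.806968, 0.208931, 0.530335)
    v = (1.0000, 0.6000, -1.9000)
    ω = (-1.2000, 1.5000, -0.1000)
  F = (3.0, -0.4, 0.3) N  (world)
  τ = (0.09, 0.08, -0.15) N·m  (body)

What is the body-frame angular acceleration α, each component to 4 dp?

α = (0.5100, 0.7760, -1.8333)

precession coupling ω×(Iω) = (-0.0120, 0.0024, 0.1800)
(τ − ω×Iω)/I = (0.5100, 0.7760, -1.8333)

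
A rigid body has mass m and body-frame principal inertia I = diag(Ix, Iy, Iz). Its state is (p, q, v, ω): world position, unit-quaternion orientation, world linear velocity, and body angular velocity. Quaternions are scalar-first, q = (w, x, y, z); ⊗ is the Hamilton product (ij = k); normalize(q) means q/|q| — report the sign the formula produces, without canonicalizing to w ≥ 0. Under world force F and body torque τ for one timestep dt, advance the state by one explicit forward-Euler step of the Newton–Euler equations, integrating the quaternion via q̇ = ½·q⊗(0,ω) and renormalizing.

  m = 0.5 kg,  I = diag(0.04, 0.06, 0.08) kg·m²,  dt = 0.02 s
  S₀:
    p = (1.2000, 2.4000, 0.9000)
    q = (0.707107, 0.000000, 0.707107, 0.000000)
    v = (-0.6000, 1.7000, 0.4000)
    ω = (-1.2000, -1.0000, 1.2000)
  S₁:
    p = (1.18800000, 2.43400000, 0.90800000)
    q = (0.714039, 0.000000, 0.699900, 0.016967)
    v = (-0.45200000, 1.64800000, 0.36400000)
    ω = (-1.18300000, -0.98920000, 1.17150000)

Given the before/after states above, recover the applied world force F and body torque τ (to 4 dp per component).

ω₁ − ω₀ = (0.01700000, 0.01080000, -0.02850000)
applied torque τ = (0.0100, 0.0900, -0.0900)
velocity change Δv = (0.14800000, -0.05200000, -0.03600000)
applied force F = (3.7000, -1.3000, -0.9000)

F = (3.7000, -1.3000, -0.9000)
τ = (0.0100, 0.0900, -0.0900)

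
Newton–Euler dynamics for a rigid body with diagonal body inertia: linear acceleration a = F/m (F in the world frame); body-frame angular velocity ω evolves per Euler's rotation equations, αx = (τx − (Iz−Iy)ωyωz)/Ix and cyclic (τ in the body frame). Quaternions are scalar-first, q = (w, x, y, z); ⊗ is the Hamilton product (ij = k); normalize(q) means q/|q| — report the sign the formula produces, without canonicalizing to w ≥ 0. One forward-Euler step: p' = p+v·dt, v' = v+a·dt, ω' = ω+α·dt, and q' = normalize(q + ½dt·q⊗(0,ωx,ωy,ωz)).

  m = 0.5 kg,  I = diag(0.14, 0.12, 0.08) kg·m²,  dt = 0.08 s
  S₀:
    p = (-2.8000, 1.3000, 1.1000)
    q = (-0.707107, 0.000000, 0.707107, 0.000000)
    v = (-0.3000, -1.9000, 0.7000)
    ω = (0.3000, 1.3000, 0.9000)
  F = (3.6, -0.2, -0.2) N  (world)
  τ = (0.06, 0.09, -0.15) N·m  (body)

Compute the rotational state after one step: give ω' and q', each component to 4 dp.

ω' = (0.3610, 1.3492, 0.7578)
q' = (-0.7423, 0.0169, 0.6690, -0.0339)

ω×(Iω) gyroscopic = (-0.0468, 0.0162, -0.0078)
angular accel α = (0.7629, 0.6150, -1.7775)
ω + α·dt = (0.3610, 1.3492, 0.7578)
q⊗(0,ω) = (-0.9192391, 0.4242642, -0.9192391, -0.8485284)
q + ½dt·q⊗(0,ω), renormalized = (-0.7423, 0.0169, 0.6690, -0.0339)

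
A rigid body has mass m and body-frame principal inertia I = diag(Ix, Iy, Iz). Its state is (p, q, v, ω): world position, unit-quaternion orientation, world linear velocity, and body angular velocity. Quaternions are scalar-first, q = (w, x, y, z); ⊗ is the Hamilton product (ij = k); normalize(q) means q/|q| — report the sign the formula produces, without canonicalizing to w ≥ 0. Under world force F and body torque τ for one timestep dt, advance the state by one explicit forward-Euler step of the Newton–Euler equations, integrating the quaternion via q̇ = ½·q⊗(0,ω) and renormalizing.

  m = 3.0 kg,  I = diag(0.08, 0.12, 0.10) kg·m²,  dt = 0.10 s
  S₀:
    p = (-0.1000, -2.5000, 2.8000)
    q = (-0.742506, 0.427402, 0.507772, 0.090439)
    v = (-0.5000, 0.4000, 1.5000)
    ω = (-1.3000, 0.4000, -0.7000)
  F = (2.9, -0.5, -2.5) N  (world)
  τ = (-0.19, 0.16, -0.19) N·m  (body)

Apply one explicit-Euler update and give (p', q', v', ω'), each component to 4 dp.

p' = (-0.1500, -2.4600, 2.9500)
q' = (-0.7196, 0.4548, 0.5005, 0.1575)
v' = (-0.4033, 0.3833, 1.4167)
ω' = (-1.5445, 0.5485, -0.8692)

new position p' = (-0.1500, -2.4600, 2.9500)
new velocity v' = (-0.4033, 0.3833, 1.4167)
(τ − ω×Iω)/I = (-2.4450, 1.4850, -1.6920)
ω' = ω + α·dt = (-1.5445, 0.5485, -0.8692)
2q̇ = q⊗(0,ω) = (0.4158211, 0.5736418, -0.1153917, 1.3508186)
q' = normalize(q + ½dt·q⊗(0,ω)) = (-0.7196, 0.4548, 0.5005, 0.1575)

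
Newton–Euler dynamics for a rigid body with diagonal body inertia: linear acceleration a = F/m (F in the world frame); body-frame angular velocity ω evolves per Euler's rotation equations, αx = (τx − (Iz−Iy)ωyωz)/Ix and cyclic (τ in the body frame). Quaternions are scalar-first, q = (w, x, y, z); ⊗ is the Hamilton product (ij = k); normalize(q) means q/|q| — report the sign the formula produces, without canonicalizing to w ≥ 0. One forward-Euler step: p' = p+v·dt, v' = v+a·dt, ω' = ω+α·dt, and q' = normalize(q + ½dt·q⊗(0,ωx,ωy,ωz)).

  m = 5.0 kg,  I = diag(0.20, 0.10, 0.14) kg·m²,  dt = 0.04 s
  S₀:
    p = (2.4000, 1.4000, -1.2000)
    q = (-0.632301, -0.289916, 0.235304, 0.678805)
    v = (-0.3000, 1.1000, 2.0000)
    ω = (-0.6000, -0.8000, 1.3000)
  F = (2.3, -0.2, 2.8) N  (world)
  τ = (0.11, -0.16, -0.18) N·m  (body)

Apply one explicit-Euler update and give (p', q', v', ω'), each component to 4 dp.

p' = (2.3880, 1.4440, -1.1200)
q' = (-0.6493, -0.2652, 0.2447, 0.6695)
v' = (-0.2816, 1.0984, 2.0224)
ω' = (-0.5697, -0.8453, 1.2623)

gyro term ω×Iω = (-0.0416, -0.0468, -0.0480)
angular accel α = (0.7580, -1.1320, -0.9429)
ω' = ω + α·dt = (-0.5697, -0.8453, 1.2623)
2q̇ = q⊗(0,ω) = (-0.8681529, 1.2283198, 0.4754486, -0.4488761)
updated quaternion q' = (-0.6493, -0.2652, 0.2447, 0.6695)
linear accel F/m = (0.4600, -0.0400, 0.5600)
p' = p + v·dt = (2.3880, 1.4440, -1.1200)
v + (F/m)dt = (-0.2816, 1.0984, 2.0224)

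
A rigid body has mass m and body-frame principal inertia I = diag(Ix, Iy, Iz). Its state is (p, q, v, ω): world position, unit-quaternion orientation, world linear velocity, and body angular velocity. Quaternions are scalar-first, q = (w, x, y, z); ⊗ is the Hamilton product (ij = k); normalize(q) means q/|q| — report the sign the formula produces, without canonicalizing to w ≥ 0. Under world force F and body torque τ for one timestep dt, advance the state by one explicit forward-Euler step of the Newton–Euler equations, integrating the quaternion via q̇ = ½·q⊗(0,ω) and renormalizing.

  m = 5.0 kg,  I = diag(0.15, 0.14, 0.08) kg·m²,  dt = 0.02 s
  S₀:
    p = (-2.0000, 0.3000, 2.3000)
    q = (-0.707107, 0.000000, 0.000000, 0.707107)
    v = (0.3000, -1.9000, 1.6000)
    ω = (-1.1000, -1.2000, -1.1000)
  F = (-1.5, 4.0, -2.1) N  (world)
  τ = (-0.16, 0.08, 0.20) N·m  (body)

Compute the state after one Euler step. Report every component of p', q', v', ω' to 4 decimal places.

p' = (-1.9940, 0.2620, 2.3320)
q' = (-0.6992, 0.0163, 0.0007, 0.7147)
v' = (0.2940, -1.8840, 1.5916)
ω' = (-1.1108, -1.2007, -1.0467)

α = I⁻¹(τ − ω×Iω) = (-0.5387, -0.0336, 2.6650)
ω' = ω + α·dt = (-1.1108, -1.2007, -1.0467)
Hamilton product q⊗(0,ω) = (0.7778177, 1.6263461, 0.0707107, 0.7778177)
q + ½dt·q⊗(0,ω), renormalized = (-0.6992, 0.0163, 0.0007, 0.7147)
linear accel F/m = (-0.3000, 0.8000, -0.4200)
p + v·dt = (-1.9940, 0.2620, 2.3320)
new velocity v' = (0.2940, -1.8840, 1.5916)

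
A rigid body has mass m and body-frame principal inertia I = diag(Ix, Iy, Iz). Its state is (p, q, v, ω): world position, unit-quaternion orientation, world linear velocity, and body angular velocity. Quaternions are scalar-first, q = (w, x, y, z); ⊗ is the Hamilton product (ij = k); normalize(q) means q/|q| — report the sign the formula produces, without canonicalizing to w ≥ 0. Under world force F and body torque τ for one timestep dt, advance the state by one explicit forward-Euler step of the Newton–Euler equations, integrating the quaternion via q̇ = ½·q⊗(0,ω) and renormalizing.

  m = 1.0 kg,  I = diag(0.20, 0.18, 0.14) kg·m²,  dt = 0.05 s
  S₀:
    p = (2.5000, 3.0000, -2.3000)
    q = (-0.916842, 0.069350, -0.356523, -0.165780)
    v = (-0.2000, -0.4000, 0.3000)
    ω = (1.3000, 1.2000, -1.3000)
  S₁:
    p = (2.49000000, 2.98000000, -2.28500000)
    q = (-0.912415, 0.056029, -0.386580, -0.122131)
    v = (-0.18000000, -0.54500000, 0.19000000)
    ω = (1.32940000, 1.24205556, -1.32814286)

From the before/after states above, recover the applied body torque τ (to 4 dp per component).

τ = (0.1800, 0.0500, -0.1100)

Δω = ω₁−ω₀ = (0.02940000, 0.04205556, -0.02814286)
precession coupling = (0.0624, -0.1014, -0.0312)
I·α + gyro = (0.1800, 0.0500, -0.1100)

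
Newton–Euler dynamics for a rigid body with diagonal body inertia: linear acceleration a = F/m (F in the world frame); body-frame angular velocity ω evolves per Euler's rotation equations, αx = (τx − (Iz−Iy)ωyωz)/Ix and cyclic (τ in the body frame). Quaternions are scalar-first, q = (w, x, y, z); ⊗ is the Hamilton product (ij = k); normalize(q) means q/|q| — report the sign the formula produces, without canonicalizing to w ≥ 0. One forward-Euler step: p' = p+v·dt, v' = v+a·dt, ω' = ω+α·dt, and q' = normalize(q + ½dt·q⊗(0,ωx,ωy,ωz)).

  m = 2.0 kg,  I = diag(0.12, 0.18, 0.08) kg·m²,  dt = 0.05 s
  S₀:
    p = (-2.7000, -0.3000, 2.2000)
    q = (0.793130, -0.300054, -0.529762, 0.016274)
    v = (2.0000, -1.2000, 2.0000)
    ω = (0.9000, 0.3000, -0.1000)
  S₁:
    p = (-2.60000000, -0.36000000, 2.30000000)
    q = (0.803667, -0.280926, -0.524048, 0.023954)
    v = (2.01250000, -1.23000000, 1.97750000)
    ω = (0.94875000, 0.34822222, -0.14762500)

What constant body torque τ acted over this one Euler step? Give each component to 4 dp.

Δω = ω₁−ω₀ = (0.04875000, 0.04822222, -0.04762500)
precession coupling = (0.0030, -0.0036, 0.0162)
I·α + gyro = (0.1200, 0.1700, -0.0600)

τ = (0.1200, 0.1700, -0.0600)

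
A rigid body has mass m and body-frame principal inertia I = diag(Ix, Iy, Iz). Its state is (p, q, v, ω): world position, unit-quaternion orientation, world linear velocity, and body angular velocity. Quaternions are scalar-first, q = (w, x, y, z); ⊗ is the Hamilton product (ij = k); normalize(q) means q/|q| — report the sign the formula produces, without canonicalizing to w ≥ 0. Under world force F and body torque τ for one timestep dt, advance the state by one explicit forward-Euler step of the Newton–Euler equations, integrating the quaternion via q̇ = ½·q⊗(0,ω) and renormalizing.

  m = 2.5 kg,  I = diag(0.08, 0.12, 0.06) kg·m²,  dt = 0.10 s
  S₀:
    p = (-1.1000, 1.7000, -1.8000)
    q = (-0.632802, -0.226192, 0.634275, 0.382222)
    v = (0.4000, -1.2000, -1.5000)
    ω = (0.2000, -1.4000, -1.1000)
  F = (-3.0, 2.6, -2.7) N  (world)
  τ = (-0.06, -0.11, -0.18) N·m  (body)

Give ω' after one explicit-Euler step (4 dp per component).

α = I⁻¹(τ − ω×Iω) = (0.4050, -0.8800, -2.8133)
ω' = ω + α·dt = (0.2405, -1.4880, -1.3813)

ω' = (0.2405, -1.4880, -1.3813)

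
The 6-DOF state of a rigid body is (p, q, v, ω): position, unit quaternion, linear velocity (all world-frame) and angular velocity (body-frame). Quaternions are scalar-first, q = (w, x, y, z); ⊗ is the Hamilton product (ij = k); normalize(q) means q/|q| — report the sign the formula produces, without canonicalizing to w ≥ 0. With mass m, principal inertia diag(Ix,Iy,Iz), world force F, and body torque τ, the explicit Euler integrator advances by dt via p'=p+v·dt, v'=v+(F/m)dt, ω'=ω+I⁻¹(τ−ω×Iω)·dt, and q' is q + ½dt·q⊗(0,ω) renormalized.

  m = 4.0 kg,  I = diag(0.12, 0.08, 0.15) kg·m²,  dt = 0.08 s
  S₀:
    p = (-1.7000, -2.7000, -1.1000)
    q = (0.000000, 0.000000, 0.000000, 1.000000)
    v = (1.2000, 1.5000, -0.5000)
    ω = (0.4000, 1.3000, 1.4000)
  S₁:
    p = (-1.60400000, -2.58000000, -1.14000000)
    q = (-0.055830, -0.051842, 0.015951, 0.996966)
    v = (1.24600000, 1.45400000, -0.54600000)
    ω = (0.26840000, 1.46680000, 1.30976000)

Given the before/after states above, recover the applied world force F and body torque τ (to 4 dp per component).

Δv = v₁−v₀ = (0.04600000, -0.04600000, -0.04600000)
m·(v₁−v₀)/dt = (2.3000, -2.3000, -2.3000)
ω₁ − ω₀ = (-0.13160000, 0.16680000, -0.09024000)
precession coupling = (0.1274, -0.0168, -0.0208)
applied torque τ = (-0.0700, 0.1500, -0.1900)

F = (2.3000, -2.3000, -2.3000)
τ = (-0.0700, 0.1500, -0.1900)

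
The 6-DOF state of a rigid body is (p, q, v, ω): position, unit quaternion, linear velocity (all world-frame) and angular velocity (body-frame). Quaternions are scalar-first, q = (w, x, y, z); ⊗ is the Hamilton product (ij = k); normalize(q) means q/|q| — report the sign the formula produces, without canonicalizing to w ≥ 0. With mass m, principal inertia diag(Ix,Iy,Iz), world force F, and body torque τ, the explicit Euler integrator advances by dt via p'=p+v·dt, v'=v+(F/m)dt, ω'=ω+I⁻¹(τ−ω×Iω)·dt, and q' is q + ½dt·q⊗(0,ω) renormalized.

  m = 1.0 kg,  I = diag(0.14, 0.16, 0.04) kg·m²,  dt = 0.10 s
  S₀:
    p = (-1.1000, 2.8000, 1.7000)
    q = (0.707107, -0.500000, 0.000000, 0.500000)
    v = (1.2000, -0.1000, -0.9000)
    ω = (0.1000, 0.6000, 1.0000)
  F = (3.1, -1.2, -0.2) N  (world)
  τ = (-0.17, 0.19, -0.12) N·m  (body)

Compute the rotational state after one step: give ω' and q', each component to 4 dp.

ω' = (0.0300, 0.7125, 0.6970)
q' = (0.6834, -0.5106, 0.0486, 0.5195)

gyro term ω×Iω = (-0.0720, 0.0100, 0.0012)
α = I⁻¹(τ − ω×Iω) = (-0.7000, 1.1250, -3.0300)
ω + α·dt = (0.0300, 0.7125, 0.6970)
2q̇ = q⊗(0,ω) = (-0.4500000, -0.2292893, 0.9742642, 0.4071070)
q + ½dt·q⊗(0,ω), renormalized = (0.6834, -0.5106, 0.0486, 0.5195)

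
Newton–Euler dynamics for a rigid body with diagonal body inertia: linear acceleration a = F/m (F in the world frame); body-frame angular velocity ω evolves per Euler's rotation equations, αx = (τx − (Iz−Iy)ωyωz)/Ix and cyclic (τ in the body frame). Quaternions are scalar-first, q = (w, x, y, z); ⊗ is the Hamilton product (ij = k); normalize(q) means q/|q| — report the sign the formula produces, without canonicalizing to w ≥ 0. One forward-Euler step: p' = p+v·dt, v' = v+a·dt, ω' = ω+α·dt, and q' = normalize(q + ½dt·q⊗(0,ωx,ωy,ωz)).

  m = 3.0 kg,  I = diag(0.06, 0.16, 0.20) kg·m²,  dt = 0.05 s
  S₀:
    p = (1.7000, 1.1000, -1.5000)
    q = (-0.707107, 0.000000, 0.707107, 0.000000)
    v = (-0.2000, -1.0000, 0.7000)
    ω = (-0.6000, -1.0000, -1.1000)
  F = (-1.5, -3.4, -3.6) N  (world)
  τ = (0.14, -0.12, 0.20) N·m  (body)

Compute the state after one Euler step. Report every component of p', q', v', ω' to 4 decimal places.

angular accel α = (1.6000, -0.1725, 0.7000)
new body rate ω' = (-0.5200, -1.0086, -1.0650)
2q̇ = q⊗(0,ω) = (0.7071070, -0.3535535, 0.7071070, 1.2020819)
q + ½dt·q⊗(0,ω), renormalized = (-0.6889, -0.0088, 0.7242, 0.0300)
p + v·dt = (1.6900, 1.0500, -1.4650)
v' = v + a·dt = (-0.2250, -1.0567, 0.6400)

p' = (1.6900, 1.0500, -1.4650)
q' = (-0.6889, -0.0088, 0.7242, 0.0300)
v' = (-0.2250, -1.0567, 0.6400)
ω' = (-0.5200, -1.0086, -1.0650)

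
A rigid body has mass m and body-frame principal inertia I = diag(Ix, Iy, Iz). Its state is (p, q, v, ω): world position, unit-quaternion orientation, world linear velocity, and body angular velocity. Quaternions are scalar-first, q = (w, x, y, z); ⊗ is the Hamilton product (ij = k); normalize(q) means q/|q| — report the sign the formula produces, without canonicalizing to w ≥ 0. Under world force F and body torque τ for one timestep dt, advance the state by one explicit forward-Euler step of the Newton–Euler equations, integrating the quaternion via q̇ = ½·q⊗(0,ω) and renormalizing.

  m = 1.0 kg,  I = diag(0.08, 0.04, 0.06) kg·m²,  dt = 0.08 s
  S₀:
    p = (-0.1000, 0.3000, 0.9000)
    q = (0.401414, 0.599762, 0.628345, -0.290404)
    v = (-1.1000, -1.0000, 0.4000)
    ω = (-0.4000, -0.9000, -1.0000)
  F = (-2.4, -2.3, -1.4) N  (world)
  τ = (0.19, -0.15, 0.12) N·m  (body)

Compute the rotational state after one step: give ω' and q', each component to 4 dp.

ω' = (-0.2280, -1.2160, -0.8208)
q' = (0.4214, 0.5569, 0.6415, -0.3175)

ω×(Iω) gyroscopic = (0.0180, 0.0080, -0.0144)
α = I⁻¹(τ − ω×Iω) = (2.1500, -3.9500, 2.2400)
ω' = ω + α·dt = (-0.2280, -1.2160, -0.8208)
Hamilton product q⊗(0,ω) = (0.5150113, -1.0502742, 0.3546510, -0.6898618)
updated quaternion q' = (0.4214, 0.5569, 0.6415, -0.3175)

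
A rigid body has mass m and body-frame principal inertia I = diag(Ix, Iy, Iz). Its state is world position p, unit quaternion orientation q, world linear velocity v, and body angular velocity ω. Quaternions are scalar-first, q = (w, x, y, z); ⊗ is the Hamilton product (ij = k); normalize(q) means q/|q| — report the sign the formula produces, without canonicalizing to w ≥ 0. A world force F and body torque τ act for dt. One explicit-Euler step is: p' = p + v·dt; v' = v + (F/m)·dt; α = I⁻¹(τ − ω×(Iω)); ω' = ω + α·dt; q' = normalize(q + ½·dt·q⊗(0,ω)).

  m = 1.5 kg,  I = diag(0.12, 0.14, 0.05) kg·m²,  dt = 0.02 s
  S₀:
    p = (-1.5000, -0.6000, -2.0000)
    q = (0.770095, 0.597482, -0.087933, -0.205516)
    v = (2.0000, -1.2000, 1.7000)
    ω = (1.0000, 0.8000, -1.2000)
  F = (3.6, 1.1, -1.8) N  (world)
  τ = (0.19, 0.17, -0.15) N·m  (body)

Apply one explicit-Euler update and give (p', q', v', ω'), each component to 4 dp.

p' = (-1.4600, -0.6240, -1.9660)
q' = (0.7622, 0.6078, -0.0766, -0.2091)
v' = (2.0480, -1.1853, 1.6760)
ω' = (1.0173, 0.8363, -1.2664)

precession coupling ω×(Iω) = (0.0864, -0.0840, 0.0160)
α = I⁻¹(τ − ω×Iω) = (0.8633, 1.8143, -3.3200)
new body rate ω' = (1.0173, 0.8363, -1.2664)
2q̇ = q⊗(0,ω) = (-0.7737548, 1.0400274, 1.1275384, -0.3581954)
q + ½dt·q⊗(0,ω), renormalized = (0.7622, 0.6078, -0.0766, -0.2091)
a = (2.4000, 0.7333, -1.2000)
p' = p + v·dt = (-1.4600, -0.6240, -1.9660)
new velocity v' = (2.0480, -1.1853, 1.6760)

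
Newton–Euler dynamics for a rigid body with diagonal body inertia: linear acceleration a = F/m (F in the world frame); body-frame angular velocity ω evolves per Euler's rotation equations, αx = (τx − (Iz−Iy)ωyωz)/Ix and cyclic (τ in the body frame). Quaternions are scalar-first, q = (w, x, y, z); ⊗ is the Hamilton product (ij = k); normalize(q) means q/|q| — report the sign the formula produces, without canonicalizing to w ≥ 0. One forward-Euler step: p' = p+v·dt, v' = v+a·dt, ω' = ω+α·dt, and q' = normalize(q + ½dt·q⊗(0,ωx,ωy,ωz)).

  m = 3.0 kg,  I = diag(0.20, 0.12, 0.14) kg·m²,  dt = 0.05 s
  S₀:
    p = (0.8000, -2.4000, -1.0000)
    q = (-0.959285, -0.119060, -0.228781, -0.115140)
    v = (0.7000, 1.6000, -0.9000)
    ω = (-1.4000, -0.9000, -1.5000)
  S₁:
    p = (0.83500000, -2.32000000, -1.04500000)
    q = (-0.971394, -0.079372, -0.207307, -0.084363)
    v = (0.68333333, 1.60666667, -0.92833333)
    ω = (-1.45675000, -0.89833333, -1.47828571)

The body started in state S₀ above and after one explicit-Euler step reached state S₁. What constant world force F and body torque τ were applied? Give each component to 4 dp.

rate change Δω = (-0.05675000, 0.00166667, 0.02171429)
gyro term ω₀×Iω₀ = (0.0270, 0.1260, -0.1008)
I·α + gyro = (-0.2000, 0.1300, -0.0400)
Δv = v₁−v₀ = (-0.01666667, 0.00666667, -0.02833333)
applied force F = (-1.0000, 0.4000, -1.7000)

F = (-1.0000, 0.4000, -1.7000)
τ = (-0.2000, 0.1300, -0.0400)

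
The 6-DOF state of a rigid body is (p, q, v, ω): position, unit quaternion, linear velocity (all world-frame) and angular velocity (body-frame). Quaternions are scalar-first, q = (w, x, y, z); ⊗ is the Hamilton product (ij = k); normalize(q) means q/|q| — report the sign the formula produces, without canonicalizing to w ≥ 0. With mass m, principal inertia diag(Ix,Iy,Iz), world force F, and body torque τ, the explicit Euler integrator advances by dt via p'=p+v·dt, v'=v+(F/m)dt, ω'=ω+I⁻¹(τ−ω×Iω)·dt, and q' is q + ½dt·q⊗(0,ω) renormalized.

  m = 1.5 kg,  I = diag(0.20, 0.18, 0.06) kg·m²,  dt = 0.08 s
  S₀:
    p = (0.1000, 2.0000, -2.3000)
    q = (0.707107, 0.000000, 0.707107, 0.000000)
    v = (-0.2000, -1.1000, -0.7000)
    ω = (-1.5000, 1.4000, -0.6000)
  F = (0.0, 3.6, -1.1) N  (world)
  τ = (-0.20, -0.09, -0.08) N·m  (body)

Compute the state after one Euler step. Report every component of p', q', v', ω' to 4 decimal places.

a = (0.0000, 2.4000, -0.7333)
p + v·dt = (0.0840, 1.9120, -2.3560)
new velocity v' = (-0.2000, -0.9080, -0.7587)
α = I⁻¹(τ − ω×Iω) = (-1.5040, -1.2000, -2.0333)
ω + α·dt = (-1.6203, 1.3040, -0.7627)
2q̇ = q⊗(0,ω) = (-0.9899498, -1.4849247, 0.9899498, 0.6363963)
updated quaternion q' = (0.6651, -0.0592, 0.7440, 0.0254)

p' = (0.0840, 1.9120, -2.3560)
q' = (0.6651, -0.0592, 0.7440, 0.0254)
v' = (-0.2000, -0.9080, -0.7587)
ω' = (-1.6203, 1.3040, -0.7627)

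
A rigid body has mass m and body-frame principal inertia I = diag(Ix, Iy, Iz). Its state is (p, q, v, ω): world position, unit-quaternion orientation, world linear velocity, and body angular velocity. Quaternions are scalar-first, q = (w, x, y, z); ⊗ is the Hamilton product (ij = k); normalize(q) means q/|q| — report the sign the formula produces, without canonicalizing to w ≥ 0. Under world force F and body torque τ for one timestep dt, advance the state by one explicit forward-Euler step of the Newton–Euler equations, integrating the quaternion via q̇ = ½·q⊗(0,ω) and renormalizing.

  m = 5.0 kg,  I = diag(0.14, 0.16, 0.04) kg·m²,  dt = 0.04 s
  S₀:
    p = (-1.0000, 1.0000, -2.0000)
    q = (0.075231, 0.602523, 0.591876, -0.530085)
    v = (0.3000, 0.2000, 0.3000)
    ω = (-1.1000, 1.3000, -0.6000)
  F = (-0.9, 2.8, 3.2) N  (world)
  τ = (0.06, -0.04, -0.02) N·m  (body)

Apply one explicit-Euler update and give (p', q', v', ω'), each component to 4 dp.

p' = (-0.9880, 1.0080, -1.9880)
q' = (0.0667, 0.6072, 0.6123, -0.5020)
v' = (0.2928, 0.2224, 0.3256)
ω' = (-1.1096, 1.2735, -0.5914)

p + v·dt = (-0.9880, 1.0080, -1.9880)
new velocity v' = (0.2928, 0.2224, 0.3256)
gyro term ω×Iω = (0.0936, 0.0660, -0.0286)
angular accel α = (-0.2400, -0.6625, 0.2150)
ω + α·dt = (-1.1096, 1.2735, -0.5914)
2q̇ = q⊗(0,ω) = (-0.4247145, 0.2512308, 1.0424076, 1.3892049)
q' = normalize(q + ½dt·q⊗(0,ω)) = (0.0667, 0.6072, 0.6123, -0.5020)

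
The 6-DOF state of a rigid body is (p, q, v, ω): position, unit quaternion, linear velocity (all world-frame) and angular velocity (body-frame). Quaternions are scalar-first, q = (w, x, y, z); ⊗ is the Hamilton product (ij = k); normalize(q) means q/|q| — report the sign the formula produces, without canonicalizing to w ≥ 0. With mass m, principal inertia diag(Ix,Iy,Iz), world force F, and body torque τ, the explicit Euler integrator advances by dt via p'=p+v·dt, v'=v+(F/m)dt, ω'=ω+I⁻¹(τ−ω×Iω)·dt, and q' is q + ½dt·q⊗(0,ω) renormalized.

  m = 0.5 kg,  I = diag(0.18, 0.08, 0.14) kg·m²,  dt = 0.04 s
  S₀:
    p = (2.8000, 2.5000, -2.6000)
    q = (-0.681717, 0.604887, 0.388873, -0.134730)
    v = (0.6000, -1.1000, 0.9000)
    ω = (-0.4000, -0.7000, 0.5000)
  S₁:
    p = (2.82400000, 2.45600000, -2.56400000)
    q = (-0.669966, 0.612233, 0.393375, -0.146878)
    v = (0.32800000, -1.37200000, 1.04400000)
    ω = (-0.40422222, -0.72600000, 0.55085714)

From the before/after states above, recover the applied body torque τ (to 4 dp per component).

ω₁ − ω₀ = (-0.00422222, -0.02600000, 0.05085714)
gyro term ω₀×Iω₀ = (-0.0210, -0.0080, -0.0280)
applied torque τ = (-0.0400, -0.0600, 0.1500)

τ = (-0.0400, -0.0600, 0.1500)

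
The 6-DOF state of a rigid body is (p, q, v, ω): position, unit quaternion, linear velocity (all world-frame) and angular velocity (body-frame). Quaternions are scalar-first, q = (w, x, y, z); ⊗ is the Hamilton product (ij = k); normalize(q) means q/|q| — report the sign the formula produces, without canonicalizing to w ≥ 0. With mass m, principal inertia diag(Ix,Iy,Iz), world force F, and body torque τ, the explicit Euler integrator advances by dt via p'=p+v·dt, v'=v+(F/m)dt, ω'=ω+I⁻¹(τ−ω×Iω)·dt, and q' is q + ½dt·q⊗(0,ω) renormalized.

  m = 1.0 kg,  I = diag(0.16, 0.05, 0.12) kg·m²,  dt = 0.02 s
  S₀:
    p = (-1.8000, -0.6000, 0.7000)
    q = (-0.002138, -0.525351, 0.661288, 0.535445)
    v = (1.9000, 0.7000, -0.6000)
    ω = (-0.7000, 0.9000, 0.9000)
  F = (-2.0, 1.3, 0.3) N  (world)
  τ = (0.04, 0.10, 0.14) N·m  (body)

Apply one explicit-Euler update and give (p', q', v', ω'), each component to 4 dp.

ω×(Iω) gyroscopic = (0.0567, -0.0252, 0.0693)
angular accel α = (-0.1044, 2.5040, 0.5892)
new body rate ω' = (-0.7021, 0.9501, 0.9118)
q⊗(0,ω) = (-1.4448054, 0.1147553, 0.0960802, -0.0118385)
updated quaternion q' = (-0.0166, -0.5241, 0.6622, 0.5353)
new position p' = (-1.7620, -0.5860, 0.6880)
new velocity v' = (1.8600, 0.7260, -0.5940)

p' = (-1.7620, -0.5860, 0.6880)
q' = (-0.0166, -0.5241, 0.6622, 0.5353)
v' = (1.8600, 0.7260, -0.5940)
ω' = (-0.7021, 0.9501, 0.9118)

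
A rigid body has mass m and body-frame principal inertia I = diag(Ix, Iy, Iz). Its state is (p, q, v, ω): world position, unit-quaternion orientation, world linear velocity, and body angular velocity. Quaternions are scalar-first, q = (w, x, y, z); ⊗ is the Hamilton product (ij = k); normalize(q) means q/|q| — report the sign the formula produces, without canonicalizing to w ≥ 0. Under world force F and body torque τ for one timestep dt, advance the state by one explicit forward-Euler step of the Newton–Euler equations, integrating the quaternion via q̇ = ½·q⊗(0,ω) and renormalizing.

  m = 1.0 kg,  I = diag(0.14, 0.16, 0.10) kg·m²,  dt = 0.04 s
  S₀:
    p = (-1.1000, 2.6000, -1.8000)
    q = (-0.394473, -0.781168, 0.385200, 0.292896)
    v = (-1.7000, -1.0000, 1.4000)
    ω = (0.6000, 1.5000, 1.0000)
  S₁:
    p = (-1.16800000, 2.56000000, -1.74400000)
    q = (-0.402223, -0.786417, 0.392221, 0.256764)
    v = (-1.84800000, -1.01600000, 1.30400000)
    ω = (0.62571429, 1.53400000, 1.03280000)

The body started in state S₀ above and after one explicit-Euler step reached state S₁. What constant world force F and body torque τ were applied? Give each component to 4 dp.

F = (-3.7000, -0.4000, -2.4000)
τ = (0.0000, 0.1600, 0.1000)

velocity change Δv = (-0.14800000, -0.01600000, -0.09600000)
applied force F = (-3.7000, -0.4000, -2.4000)
rate change Δω = (0.02571429, 0.03400000, 0.03280000)
applied torque τ = (0.0000, 0.1600, 0.1000)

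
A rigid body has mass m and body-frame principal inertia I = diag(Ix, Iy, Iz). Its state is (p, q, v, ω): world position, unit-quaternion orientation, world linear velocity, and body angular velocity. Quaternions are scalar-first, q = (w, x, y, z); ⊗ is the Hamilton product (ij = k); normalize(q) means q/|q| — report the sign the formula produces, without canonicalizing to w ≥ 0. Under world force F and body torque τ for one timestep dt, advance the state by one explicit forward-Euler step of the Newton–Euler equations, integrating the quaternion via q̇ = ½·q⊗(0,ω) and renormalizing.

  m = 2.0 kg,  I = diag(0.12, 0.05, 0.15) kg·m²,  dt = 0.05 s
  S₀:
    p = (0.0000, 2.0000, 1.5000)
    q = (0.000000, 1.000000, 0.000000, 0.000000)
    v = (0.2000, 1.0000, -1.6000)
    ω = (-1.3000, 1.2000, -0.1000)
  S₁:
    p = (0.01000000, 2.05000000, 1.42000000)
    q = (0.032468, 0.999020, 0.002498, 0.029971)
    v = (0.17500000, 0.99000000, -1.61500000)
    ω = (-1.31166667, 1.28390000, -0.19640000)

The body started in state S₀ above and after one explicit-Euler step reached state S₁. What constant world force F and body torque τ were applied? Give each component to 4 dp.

v₁ − v₀ = (-0.02500000, -0.01000000, -0.01500000)
applied force F = (-1.0000, -0.4000, -0.6000)
ω₁ − ω₀ = (-0.01166667, 0.08390000, -0.09640000)
gyro term ω₀×Iω₀ = (-0.0120, -0.0039, 0.1092)
τ = I·(Δω/dt) + ω₀×(Iω₀) = (-0.0400, 0.0800, -0.1800)

F = (-1.0000, -0.4000, -0.6000)
τ = (-0.0400, 0.0800, -0.1800)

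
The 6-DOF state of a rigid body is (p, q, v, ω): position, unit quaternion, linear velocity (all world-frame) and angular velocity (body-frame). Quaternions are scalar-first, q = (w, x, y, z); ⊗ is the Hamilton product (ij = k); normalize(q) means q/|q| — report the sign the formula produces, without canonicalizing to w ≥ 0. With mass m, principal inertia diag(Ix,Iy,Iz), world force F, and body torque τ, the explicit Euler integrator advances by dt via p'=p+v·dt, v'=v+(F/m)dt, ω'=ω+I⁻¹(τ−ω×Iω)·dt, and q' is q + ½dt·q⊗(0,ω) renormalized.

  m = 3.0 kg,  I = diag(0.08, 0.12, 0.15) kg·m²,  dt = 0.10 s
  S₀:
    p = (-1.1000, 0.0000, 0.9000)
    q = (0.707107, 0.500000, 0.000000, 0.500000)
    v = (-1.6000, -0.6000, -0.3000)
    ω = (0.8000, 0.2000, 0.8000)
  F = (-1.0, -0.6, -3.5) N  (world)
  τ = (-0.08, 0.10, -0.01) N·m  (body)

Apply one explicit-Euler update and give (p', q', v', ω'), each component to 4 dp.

p' = (-1.2600, -0.0600, 0.8700)
q' = (0.6660, 0.5224, 0.0071, 0.5324)
v' = (-1.6333, -0.6200, -0.4167)
ω' = (0.6940, 0.3207, 0.7891)

a = (-0.3333, -0.2000, -1.1667)
p' = p + v·dt = (-1.2600, -0.0600, 0.8700)
new velocity v' = (-1.6333, -0.6200, -0.4167)
α = I⁻¹(τ − ω×Iω) = (-1.0600, 1.2067, -0.1093)
new body rate ω' = (0.6940, 0.3207, 0.7891)
2q̇ = q⊗(0,ω) = (-0.8000000, 0.4656856, 0.1414214, 0.6656856)
q' = normalize(q + ½dt·q⊗(0,ω)) = (0.6660, 0.5224, 0.0071, 0.5324)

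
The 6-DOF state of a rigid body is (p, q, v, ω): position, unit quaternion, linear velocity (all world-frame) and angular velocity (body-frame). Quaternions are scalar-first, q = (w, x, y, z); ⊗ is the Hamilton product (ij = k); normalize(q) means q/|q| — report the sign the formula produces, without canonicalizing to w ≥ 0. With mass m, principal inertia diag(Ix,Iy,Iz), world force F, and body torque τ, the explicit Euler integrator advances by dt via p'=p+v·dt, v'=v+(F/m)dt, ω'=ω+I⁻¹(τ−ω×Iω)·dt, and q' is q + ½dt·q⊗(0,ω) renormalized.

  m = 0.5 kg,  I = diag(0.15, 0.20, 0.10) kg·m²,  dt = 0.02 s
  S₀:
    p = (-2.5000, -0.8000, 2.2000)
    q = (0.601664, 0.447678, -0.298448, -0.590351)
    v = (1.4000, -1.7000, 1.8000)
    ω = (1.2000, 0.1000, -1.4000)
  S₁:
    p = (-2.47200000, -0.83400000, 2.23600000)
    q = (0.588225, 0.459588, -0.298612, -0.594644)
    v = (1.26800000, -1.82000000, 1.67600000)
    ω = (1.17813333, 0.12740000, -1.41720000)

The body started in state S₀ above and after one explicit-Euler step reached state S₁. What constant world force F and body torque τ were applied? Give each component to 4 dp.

F = (-3.3000, -3.0000, -3.1000)
τ = (-0.1500, 0.1900, -0.0800)

Δω = ω₁−ω₀ = (-0.02186667, 0.02740000, -0.01720000)
applied torque τ = (-0.1500, 0.1900, -0.0800)
Δv = v₁−v₀ = (-0.13200000, -0.12000000, -0.12400000)
applied force F = (-3.3000, -3.0000, -3.1000)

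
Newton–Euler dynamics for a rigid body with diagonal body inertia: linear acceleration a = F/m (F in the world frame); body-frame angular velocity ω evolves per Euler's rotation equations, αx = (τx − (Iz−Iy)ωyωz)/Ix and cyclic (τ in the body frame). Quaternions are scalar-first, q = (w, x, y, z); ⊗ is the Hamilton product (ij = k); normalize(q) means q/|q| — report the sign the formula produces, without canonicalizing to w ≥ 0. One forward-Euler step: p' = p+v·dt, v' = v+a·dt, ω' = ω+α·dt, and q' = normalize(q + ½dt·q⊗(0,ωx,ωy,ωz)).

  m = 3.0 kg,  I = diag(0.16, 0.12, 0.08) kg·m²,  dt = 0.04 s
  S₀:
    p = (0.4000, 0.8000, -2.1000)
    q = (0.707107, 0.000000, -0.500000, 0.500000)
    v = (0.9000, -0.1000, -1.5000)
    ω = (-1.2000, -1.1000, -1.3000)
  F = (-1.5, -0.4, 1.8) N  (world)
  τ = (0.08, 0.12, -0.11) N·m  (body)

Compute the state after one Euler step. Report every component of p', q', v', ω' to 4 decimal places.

p' = (0.4360, 0.7960, -2.1600)
q' = (0.7085, 0.0070, -0.5271, 0.4692)
v' = (0.8800, -0.1053, -1.4760)
ω' = (-1.1657, -1.1016, -1.3286)

linear accel F/m = (-0.5000, -0.1333, 0.6000)
p + v·dt = (0.4360, 0.7960, -2.1600)
v + (F/m)dt = (0.8800, -0.1053, -1.4760)
α = I⁻¹(τ − ω×Iω) = (0.8575, -0.0400, -0.7150)
ω + α·dt = (-1.1657, -1.1016, -1.3286)
q⊗(0,ω) = (0.1000000, 0.3514716, -1.3778177, -1.5192391)
q' = normalize(q + ½dt·q⊗(0,ω)) = (0.7085, 0.0070, -0.5271, 0.4692)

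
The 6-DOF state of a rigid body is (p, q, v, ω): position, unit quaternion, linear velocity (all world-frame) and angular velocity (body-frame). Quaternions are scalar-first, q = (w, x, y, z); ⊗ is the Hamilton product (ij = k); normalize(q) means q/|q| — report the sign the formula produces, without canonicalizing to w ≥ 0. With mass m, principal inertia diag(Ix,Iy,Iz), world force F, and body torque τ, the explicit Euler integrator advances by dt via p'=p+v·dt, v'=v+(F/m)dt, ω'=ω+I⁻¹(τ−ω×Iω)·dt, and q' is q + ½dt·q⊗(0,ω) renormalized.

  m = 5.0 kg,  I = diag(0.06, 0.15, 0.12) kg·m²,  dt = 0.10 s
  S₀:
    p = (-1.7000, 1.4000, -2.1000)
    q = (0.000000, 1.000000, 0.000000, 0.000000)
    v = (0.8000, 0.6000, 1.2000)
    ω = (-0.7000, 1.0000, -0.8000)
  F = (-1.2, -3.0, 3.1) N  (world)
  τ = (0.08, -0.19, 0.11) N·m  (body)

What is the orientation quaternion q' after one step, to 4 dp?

q' = (0.0349, 0.9973, 0.0399, 0.0499)

q⊗(0,ω) = (0.7000000, 0.0000000, 0.8000000, 1.0000000)
q + ½dt·q⊗(0,ω), renormalized = (0.0349, 0.9973, 0.0399, 0.0499)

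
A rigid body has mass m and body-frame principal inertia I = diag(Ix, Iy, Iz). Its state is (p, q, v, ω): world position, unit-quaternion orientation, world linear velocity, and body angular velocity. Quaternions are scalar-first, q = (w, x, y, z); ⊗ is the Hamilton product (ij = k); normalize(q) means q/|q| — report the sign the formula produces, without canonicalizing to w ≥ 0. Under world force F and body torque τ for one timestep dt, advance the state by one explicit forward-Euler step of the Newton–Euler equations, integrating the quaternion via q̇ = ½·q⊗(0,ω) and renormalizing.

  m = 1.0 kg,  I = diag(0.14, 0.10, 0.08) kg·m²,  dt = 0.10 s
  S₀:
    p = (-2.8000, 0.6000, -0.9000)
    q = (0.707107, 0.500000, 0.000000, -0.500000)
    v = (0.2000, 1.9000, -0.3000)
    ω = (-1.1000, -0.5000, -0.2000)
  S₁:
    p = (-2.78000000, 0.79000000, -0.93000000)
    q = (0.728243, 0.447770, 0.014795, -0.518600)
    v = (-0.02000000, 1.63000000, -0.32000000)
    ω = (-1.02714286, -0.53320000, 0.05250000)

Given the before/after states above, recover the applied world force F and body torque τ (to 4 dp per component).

v₁ − v₀ = (-0.22000000, -0.27000000, -0.02000000)
applied force F = (-2.2000, -2.7000, -0.2000)
ω₁ − ω₀ = (0.07285714, -0.03320000, 0.25250000)
gyro term ω₀×Iω₀ = (-0.0020, 0.0132, -0.0220)
I·α + gyro = (0.1000, -0.0200, 0.1800)

F = (-2.2000, -2.7000, -0.2000)
τ = (0.1000, -0.0200, 0.1800)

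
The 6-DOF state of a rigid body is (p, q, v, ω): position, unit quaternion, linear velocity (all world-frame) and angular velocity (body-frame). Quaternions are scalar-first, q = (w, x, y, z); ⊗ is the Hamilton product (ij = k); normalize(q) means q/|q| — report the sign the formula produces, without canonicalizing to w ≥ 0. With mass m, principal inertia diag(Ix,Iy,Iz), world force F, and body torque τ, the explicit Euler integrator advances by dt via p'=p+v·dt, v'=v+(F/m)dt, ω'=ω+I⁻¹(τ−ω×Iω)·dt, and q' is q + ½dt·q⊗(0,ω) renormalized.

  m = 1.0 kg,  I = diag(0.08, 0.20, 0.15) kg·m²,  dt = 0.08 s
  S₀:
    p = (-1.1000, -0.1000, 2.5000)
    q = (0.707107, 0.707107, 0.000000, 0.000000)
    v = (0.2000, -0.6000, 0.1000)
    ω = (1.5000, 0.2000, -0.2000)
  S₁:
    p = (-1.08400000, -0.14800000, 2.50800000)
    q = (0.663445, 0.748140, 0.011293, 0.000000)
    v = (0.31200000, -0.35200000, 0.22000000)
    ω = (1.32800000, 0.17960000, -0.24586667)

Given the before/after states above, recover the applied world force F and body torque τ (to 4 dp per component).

Δv = v₁−v₀ = (0.11200000, 0.24800000, 0.12000000)
applied force F = (1.4000, 3.1000, 1.5000)
ω₁ − ω₀ = (-0.17200000, -0.02040000, -0.04586667)
I·α + gyro = (-0.1700, -0.0300, -0.0500)

F = (1.4000, 3.1000, 1.5000)
τ = (-0.1700, -0.0300, -0.0500)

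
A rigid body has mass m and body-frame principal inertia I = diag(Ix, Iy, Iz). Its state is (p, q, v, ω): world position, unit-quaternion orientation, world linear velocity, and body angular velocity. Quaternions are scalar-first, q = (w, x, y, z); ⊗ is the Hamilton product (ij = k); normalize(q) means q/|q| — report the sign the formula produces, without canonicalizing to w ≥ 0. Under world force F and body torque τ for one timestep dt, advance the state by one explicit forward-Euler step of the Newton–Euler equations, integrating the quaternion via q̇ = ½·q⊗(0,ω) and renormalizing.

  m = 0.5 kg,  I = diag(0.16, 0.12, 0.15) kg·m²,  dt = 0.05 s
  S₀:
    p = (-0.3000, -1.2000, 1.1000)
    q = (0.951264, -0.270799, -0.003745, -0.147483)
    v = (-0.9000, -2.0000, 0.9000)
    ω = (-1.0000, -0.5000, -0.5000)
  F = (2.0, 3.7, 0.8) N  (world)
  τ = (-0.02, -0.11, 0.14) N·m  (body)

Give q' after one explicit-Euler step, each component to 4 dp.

2q̇ = q⊗(0,ω) = (-0.3464130, -1.0231330, -0.4635485, -0.3439775)
updated quaternion q' = (0.9422, -0.2962, -0.0153, -0.1560)

q' = (0.9422, -0.2962, -0.0153, -0.1560)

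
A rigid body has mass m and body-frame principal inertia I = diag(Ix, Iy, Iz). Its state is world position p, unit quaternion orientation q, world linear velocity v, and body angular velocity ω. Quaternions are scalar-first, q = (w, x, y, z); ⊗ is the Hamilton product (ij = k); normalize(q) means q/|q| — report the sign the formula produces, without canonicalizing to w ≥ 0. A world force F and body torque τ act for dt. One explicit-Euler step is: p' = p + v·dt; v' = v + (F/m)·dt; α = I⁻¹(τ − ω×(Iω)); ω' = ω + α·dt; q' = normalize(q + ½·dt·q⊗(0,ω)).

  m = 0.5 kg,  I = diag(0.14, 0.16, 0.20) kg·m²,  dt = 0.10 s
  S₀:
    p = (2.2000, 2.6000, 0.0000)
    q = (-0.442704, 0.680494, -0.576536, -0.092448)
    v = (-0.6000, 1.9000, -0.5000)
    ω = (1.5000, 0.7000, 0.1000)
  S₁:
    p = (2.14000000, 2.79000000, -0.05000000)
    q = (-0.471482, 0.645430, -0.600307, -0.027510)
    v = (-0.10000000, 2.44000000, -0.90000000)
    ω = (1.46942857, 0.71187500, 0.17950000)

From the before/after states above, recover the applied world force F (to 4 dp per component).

F = (2.5000, 2.7000, -2.0000)

velocity change Δv = (0.50000000, 0.54000000, -0.40000000)
m·(v₁−v₀)/dt = (2.5000, 2.7000, -2.0000)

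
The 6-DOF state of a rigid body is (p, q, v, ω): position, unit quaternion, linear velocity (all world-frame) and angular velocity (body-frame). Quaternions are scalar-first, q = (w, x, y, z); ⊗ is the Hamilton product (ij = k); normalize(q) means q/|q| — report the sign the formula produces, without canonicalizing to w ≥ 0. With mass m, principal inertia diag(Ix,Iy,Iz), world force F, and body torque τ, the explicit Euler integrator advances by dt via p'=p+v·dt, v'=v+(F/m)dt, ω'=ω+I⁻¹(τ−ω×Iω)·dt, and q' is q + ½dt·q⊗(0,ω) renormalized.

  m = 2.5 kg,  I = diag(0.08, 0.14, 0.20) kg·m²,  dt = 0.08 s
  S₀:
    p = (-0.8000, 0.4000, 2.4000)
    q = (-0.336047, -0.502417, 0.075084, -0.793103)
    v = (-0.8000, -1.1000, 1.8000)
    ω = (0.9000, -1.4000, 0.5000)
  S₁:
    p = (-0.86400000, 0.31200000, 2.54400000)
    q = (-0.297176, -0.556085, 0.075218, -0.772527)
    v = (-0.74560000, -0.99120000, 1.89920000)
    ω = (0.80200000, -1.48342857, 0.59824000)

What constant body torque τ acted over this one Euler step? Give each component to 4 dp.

Δω = ω₁−ω₀ = (-0.09800000, -0.08342857, 0.09824000)
gyro term ω₀×Iω₀ = (-0.0420, -0.0540, -0.0756)
I·α + gyro = (-0.1400, -0.2000, 0.1700)

τ = (-0.1400, -0.2000, 0.1700)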